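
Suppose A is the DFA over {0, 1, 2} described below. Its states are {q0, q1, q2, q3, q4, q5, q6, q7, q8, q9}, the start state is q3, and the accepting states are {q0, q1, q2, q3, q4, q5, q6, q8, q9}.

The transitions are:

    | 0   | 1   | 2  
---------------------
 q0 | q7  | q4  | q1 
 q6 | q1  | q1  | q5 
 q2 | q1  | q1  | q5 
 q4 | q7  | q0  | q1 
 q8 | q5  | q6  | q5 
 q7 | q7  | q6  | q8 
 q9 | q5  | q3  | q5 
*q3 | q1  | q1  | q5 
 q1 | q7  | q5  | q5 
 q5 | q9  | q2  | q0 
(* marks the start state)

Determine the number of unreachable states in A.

0

A breadth-first search from the start state visits every state.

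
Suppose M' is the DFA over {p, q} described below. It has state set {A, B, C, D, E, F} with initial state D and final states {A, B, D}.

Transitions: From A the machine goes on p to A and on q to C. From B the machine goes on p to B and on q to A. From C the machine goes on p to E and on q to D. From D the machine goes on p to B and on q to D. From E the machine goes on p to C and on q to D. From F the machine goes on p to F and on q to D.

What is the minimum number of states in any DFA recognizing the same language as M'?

4

Reachable states from the start: {A,B,C,D,E}. Unreachable: {F} — drop them.
Initial partition by acceptance: {A,B,D} | {C,E}.
On input q, block {A,B,D} splits into {B,D} and {A}.
Refine {B,D} on symbol q: members go to different blocks, giving {B} and {D}.
No further refinement is possible. Final partition (4 blocks): {B} | {C,E} | {A} | {D}.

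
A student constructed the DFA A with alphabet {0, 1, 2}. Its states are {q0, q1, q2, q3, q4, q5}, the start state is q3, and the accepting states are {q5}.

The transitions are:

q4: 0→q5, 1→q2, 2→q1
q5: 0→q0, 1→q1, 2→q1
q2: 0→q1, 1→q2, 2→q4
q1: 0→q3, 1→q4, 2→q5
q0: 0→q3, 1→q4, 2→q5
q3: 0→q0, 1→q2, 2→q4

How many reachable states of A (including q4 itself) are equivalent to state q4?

P0 = {q5} | {q0,q1,q2,q3,q4}.
Split {q0,q1,q2,q3,q4} by δ(·,0) → {q0,q1,q2,q3} and {q4}.
Refine {q0,q1,q2,q3} on symbol 1: members go to different blocks, giving {q0,q1} and {q2,q3}.
Stable partition: {q5} | {q0,q1} | {q4} | {q2,q3} — 4 equivalence classes.
State q4 belongs to the block {q4}, which has 1 states.

1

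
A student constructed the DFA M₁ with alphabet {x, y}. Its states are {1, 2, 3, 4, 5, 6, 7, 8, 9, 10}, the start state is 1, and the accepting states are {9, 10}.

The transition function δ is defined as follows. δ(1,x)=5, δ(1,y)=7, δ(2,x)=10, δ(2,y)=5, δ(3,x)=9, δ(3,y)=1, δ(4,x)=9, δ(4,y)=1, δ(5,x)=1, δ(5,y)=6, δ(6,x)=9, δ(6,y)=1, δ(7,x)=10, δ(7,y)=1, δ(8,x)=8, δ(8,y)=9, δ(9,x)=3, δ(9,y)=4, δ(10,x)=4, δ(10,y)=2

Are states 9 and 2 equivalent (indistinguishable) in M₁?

States {8} cannot be reached from the start state, so discard them.
Initial partition by acceptance: {9,10} | {1,2,3,4,5,6,7}.
Split {1,2,3,4,5,6,7} by δ(·,x) → {2,3,4,6,7} and {1,5}.
No further refinement is possible. Final partition (3 blocks): {9,10} | {2,3,4,6,7} | {1,5}.
9 and 2 end up in different blocks, so they are distinguishable. For instance, the string 'ε' is accepted from only 9.

No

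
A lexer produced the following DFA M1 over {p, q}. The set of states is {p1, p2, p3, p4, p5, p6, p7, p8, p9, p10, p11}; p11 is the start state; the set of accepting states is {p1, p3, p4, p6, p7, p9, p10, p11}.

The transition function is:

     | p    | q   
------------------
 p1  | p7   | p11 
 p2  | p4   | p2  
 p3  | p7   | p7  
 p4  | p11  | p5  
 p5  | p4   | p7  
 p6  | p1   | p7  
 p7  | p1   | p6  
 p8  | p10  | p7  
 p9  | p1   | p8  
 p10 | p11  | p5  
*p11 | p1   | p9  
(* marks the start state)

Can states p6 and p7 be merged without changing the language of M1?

States {p2,p3} cannot be reached from the start state, so discard them.
Initial partition by acceptance: {p1,p4,p6,p7,p9,p10,p11} | {p5,p8}.
Split {p1,p4,p6,p7,p9,p10,p11} by δ(·,q) → {p1,p6,p7,p11} and {p4,p9,p10}.
Split {p1,p6,p7,p11} by δ(·,q) → {p1,p6,p7} and {p11}.
Split {p1,p6,p7} by δ(·,q) → {p6,p7} and {p1}.
On input p, block {p4,p9,p10} splits into {p4,p10} and {p9}.
No further refinement is possible. Final partition (6 blocks): {p6,p7} | {p5,p8} | {p4,p10} | {p11} | {p1} | {p9}.
p6 and p7 lie in the same block of the stable partition, so they are equivalent — no string distinguishes them.

Yes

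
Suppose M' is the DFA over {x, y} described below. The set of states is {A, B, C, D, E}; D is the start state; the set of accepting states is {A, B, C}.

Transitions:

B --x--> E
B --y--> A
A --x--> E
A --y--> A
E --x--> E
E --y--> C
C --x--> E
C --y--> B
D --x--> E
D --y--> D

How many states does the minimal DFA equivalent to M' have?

P0 = {A,B,C} | {D,E}.
Refine {D,E} on symbol y: members go to different blocks, giving {D} and {E}.
The partition is now stable with 3 blocks: {A,B,C} | {D} | {E}.

3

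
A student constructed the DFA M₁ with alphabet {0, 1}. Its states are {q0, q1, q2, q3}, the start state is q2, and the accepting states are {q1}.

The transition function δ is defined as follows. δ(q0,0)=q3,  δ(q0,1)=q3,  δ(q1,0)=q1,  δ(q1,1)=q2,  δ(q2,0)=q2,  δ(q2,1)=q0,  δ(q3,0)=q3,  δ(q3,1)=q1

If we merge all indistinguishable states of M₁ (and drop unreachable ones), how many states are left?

4

Start with accepting vs non-accepting: {q1} | {q0,q2,q3}.
Split {q0,q2,q3} by δ(·,1) → {q0,q2} and {q3}.
Split {q0,q2} by δ(·,0) → {q0} and {q2}.
The partition is now stable with 4 blocks: {q1} | {q0} | {q3} | {q2}.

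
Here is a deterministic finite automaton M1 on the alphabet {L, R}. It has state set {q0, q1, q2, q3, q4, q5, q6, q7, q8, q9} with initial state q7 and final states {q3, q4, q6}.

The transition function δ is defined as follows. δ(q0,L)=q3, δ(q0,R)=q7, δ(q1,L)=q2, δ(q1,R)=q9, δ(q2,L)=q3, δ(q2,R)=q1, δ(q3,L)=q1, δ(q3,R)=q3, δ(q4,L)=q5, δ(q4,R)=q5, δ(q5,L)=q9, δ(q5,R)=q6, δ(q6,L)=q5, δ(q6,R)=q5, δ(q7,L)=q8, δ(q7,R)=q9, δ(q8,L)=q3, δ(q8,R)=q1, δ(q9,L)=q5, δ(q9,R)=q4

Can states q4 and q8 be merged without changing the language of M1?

States {q0} cannot be reached from the start state, so discard them.
Start with accepting vs non-accepting: {q3,q4,q6} | {q1,q2,q5,q7,q8,q9}.
On input R, block {q3,q4,q6} splits into {q4,q6} and {q3}.
Split {q1,q2,q5,q7,q8,q9} by δ(·,L) → {q1,q5,q7,q9} and {q2,q8}.
Split {q1,q5,q7,q9} by δ(·,L) → {q1,q7} and {q5,q9}.
Stable partition: {q4,q6} | {q1,q7} | {q3} | {q2,q8} | {q5,q9} — 5 equivalence classes.
q4 and q8 end up in different blocks, so they are distinguishable. For instance, the string 'ε' is accepted from only q4.

No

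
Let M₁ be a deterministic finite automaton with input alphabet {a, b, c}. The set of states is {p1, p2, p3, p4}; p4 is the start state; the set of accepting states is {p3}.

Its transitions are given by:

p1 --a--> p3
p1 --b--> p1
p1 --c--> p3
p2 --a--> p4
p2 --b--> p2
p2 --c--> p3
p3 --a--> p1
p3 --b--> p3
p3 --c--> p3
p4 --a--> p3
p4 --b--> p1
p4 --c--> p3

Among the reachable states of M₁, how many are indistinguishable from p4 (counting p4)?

2

Reachable states from the start: {p1,p3,p4}. Unreachable: {p2} — drop them.
Start with accepting vs non-accepting: {p3} | {p1,p4}.
No further refinement is possible. Final partition (2 blocks): {p3} | {p1,p4}.
State p4 belongs to the block {p1,p4}, which has 2 states.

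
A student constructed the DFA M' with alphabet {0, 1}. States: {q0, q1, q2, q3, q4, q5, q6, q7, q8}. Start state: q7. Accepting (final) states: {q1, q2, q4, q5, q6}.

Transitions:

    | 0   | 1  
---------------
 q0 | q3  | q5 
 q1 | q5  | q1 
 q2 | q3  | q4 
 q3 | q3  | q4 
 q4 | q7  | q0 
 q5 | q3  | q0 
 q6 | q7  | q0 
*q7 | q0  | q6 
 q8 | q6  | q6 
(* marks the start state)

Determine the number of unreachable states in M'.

3

BFS from q7 reaches {q0, q3, q4, q5, q6, q7}; the 3 state(s) q1, q2, q8 are never visited.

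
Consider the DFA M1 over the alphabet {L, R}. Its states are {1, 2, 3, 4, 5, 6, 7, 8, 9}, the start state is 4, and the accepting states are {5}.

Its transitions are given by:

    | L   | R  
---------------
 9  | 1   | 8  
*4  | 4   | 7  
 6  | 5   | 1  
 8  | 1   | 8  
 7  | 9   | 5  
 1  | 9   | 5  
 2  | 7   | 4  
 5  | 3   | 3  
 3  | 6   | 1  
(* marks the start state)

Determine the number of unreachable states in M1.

1

Starting at 4 and following transitions, the reachable set is {1, 3, 4, 5, 6, 7, 8, 9}. That leaves 2 unreachable — 1 in total.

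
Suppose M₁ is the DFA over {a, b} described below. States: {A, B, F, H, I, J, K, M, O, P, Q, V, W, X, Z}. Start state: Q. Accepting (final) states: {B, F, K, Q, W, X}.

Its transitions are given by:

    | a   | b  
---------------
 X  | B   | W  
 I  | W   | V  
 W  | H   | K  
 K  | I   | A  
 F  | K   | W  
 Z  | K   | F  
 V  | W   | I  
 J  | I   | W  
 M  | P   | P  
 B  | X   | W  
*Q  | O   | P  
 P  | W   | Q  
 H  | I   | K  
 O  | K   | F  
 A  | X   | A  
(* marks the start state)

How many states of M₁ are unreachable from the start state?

3

No path from Q leads to J, M, Z; the other 12 states are all reachable.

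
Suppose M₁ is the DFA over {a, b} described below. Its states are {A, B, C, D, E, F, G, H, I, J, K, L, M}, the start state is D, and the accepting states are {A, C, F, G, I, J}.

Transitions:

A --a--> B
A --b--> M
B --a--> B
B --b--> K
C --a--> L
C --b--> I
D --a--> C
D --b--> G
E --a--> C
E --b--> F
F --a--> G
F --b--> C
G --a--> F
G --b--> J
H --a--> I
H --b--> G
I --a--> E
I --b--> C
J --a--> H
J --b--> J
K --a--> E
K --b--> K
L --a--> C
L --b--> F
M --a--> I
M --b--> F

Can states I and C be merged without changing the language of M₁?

First remove the unreachable states {A,B,K,M}; 9 states remain.
P0 = {C,F,G,I,J} | {D,E,H,L}.
Split {C,F,G,I,J} by δ(·,a) → {C,I,J} and {F,G}.
Stable partition: {C,I,J} | {D,E,H,L} | {F,G} — 3 equivalence classes.
I and C lie in the same block of the stable partition, so they are equivalent — no string distinguishes them.

Yes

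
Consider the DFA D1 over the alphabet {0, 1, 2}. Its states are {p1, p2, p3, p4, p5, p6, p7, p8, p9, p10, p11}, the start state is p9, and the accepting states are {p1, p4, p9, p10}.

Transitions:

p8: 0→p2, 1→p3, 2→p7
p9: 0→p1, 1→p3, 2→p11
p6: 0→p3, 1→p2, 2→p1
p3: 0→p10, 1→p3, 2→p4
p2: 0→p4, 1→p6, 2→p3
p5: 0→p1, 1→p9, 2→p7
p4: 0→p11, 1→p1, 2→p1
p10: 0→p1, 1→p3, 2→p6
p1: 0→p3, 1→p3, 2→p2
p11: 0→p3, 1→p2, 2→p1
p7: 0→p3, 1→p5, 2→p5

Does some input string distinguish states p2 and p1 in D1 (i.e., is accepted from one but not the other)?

States {p5,p7,p8} cannot be reached from the start state, so discard them.
P0 = {p1,p4,p9,p10} | {p2,p3,p6,p11}.
On input 0, block {p1,p4,p9,p10} splits into {p1,p4} and {p9,p10}.
On input 1, block {p1,p4} splits into {p1} and {p4}.
On input 0, block {p2,p3,p6,p11} splits into {p6,p11} and {p2} and {p3}.
The partition is now stable with 6 blocks: {p1} | {p6,p11} | {p9,p10} | {p4} | {p2} | {p3}.
p2 and p1 end up in different blocks, so they are distinguishable. For instance, the string 'ε' is accepted from only p1.

Yes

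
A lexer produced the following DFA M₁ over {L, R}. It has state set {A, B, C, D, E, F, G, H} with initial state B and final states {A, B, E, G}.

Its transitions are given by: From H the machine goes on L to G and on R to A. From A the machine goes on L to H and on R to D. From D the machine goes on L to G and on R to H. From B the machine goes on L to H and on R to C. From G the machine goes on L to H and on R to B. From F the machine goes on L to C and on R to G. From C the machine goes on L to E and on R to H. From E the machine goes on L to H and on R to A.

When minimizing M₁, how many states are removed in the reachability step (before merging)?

1

BFS from B reaches {A, B, C, D, E, G, H}; the 1 state(s) F are never visited.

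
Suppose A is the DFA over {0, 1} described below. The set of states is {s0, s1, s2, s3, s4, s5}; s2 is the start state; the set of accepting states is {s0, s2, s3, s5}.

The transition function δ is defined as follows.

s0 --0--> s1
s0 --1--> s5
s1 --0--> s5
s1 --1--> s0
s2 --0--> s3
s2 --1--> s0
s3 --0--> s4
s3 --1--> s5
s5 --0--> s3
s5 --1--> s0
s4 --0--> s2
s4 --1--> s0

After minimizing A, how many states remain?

All states are reachable from the start state.
Start with accepting vs non-accepting: {s0,s2,s3,s5} | {s1,s4}.
Refine {s0,s2,s3,s5} on symbol 0: members go to different blocks, giving {s0,s3} and {s2,s5}.
No further refinement is possible. Final partition (3 blocks): {s0,s3} | {s1,s4} | {s2,s5}.

3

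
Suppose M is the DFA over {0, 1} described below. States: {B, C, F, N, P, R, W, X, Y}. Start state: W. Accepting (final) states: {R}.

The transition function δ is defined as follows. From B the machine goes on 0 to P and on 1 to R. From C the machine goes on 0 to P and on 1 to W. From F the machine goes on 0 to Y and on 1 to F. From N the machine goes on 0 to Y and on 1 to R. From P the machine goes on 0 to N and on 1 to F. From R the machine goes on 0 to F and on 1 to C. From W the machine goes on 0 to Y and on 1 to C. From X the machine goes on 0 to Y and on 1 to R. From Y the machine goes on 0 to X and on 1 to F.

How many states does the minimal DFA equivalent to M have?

4

First remove the unreachable states {B}; 8 states remain.
P0 = {R} | {C,F,N,P,W,X,Y}.
Split {C,F,N,P,W,X,Y} by δ(·,1) → {C,F,P,W,Y} and {N,X}.
On input 0, block {C,F,P,W,Y} splits into {C,F,W} and {P,Y}.
Stable partition: {R} | {C,F,W} | {N,X} | {P,Y} — 4 equivalence classes.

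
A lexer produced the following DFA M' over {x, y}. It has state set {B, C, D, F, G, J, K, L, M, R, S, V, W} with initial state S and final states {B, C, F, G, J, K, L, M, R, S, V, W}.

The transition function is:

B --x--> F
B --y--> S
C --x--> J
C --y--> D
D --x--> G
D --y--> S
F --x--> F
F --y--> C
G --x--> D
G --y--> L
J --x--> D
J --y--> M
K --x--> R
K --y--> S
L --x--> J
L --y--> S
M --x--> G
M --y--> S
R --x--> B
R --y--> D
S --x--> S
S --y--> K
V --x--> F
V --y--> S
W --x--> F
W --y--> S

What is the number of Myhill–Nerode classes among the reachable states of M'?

9

Reachable states from the start: {B,C,D,F,G,J,K,L,M,R,S}. Unreachable: {V,W} — drop them.
Initial partition by acceptance: {B,C,F,G,J,K,L,M,R,S} | {D}.
Refine {B,C,F,G,J,K,L,M,R,S} on symbol x: members go to different blocks, giving {B,C,F,K,L,M,R,S} and {G,J}.
Split {B,C,F,K,L,M,R,S} by δ(·,x) → {B,F,K,R,S} and {C,L,M}.
Refine {B,F,K,R,S} on symbol y: members go to different blocks, giving {B,K,S} and {R} and {F}.
Split {B,K,S} by δ(·,x) → {S} and {K} and {B}.
On input y, block {C,L,M} splits into {L,M} and {C}.
The partition is now stable with 9 blocks: {S} | {D} | {G,J} | {L,M} | {R} | {F} | {K} | {B} | {C}.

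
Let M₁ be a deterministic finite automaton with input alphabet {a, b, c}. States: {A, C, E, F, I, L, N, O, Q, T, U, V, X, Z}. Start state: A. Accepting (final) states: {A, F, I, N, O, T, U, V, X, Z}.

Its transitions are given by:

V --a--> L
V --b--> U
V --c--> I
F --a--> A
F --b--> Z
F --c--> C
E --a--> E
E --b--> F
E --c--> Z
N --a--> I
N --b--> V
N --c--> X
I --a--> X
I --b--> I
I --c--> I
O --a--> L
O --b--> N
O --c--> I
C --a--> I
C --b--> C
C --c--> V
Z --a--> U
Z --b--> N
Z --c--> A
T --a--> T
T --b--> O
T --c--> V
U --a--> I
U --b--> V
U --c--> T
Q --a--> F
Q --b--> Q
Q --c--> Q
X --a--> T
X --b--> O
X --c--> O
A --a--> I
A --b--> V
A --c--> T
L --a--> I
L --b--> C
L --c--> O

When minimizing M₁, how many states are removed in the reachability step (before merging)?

Starting at A and following transitions, the reachable set is {A, C, I, L, N, O, T, U, V, X}. That leaves E, F, Q, Z unreachable — 4 in total.

4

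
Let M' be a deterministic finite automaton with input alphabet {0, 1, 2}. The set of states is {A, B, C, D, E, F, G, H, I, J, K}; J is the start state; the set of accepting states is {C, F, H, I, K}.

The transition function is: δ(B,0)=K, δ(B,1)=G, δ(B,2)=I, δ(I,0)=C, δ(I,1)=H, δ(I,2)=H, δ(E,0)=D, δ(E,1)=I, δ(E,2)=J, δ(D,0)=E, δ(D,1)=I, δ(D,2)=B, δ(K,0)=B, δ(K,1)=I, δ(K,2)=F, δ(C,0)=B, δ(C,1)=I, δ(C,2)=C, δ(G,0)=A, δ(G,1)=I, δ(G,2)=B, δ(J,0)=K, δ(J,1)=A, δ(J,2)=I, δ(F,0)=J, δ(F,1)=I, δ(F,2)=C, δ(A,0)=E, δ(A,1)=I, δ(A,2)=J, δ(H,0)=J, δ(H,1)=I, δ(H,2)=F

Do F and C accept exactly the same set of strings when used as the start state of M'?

Yes

Every state is reachable, so we keep all 11.
P0 = {C,F,H,I,K} | {A,B,D,E,G,J}.
Split {C,F,H,I,K} by δ(·,0) → {C,F,H,K} and {I}.
Split {A,B,D,E,G,J} by δ(·,0) → {A,D,E,G} and {B,J}.
Stable partition: {C,F,H,K} | {A,D,E,G} | {I} | {B,J} — 4 equivalence classes.
F and C lie in the same block of the stable partition, so they are equivalent — no string distinguishes them.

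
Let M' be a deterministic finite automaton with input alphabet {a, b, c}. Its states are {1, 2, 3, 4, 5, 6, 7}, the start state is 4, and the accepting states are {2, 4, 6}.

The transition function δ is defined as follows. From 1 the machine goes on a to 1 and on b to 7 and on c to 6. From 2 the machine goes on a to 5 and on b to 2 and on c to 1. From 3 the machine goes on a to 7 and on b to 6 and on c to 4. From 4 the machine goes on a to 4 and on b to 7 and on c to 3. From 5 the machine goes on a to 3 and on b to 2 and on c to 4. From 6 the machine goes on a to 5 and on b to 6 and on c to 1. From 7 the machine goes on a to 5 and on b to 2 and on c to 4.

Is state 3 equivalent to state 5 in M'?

Yes

Every state is reachable, so we keep all 7.
Initial partition by acceptance: {2,4,6} | {1,3,5,7}.
On input a, block {2,4,6} splits into {2,6} and {4}.
On input b, block {1,3,5,7} splits into {3,5,7} and {1}.
Stable partition: {2,6} | {3,5,7} | {4} | {1} — 4 equivalence classes.
3 and 5 lie in the same block of the stable partition, so they are equivalent — no string distinguishes them.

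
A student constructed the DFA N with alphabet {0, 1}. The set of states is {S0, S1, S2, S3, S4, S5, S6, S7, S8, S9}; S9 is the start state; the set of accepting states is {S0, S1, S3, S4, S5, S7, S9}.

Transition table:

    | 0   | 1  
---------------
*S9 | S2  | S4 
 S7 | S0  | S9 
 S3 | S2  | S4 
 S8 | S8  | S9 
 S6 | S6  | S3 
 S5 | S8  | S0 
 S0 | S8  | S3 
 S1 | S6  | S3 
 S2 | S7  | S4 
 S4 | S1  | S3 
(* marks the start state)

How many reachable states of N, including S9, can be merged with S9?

Reachable states from the start: {S0,S1,S2,S3,S4,S6,S7,S8,S9}. Unreachable: {S5} — drop them.
Start with accepting vs non-accepting: {S0,S1,S3,S4,S7,S9} | {S2,S6,S8}.
On input 0, block {S0,S1,S3,S4,S7,S9} splits into {S0,S1,S3,S9} and {S4,S7}.
Refine {S0,S1,S3,S9} on symbol 1: members go to different blocks, giving {S0,S1} and {S3,S9}.
Refine {S2,S6,S8} on symbol 0: members go to different blocks, giving {S6,S8} and {S2}.
Stable partition: {S0,S1} | {S6,S8} | {S4,S7} | {S3,S9} | {S2} — 5 equivalence classes.
The equivalence class containing S9 is {S3,S9}, of size 2.

2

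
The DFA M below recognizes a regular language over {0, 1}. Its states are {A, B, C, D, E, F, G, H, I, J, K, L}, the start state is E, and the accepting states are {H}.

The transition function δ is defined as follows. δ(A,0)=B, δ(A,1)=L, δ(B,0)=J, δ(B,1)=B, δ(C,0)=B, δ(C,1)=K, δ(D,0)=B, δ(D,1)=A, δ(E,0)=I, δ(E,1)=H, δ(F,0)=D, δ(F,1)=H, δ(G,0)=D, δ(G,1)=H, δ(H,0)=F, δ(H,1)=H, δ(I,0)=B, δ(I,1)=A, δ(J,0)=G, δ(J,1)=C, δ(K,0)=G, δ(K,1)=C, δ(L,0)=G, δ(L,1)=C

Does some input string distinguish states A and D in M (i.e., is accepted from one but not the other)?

Yes

Every state is reachable, so we keep all 12.
Start with accepting vs non-accepting: {H} | {A,B,C,D,E,F,G,I,J,K,L}.
On input 1, block {A,B,C,D,E,F,G,I,J,K,L} splits into {A,B,C,D,I,J,K,L} and {E,F,G}.
On input 0, block {A,B,C,D,I,J,K,L} splits into {A,B,C,D,I} and {J,K,L}.
Refine {A,B,C,D,I} on symbol 0: members go to different blocks, giving {A,C,D,I} and {B}.
Split {A,C,D,I} by δ(·,1) → {A,C} and {D,I}.
No further refinement is possible. Final partition (6 blocks): {H} | {A,C} | {E,F,G} | {J,K,L} | {B} | {D,I}.
A and D end up in different blocks, so they are distinguishable. For instance, the string '101' is accepted from only A.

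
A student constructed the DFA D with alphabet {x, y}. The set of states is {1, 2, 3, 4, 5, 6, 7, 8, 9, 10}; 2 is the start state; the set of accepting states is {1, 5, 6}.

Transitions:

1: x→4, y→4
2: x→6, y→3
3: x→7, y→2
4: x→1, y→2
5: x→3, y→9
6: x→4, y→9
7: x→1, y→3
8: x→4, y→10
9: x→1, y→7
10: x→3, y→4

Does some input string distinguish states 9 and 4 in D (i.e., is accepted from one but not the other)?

First remove the unreachable states {5,8,10}; 7 states remain.
Start with accepting vs non-accepting: {1,6} | {2,3,4,7,9}.
On input x, block {2,3,4,7,9} splits into {2,4,7,9} and {3}.
On input y, block {2,4,7,9} splits into {2,7} and {4,9}.
No further refinement is possible. Final partition (4 blocks): {1,6} | {2,7} | {3} | {4,9}.
9 and 4 lie in the same block of the stable partition, so they are equivalent — no string distinguishes them.

No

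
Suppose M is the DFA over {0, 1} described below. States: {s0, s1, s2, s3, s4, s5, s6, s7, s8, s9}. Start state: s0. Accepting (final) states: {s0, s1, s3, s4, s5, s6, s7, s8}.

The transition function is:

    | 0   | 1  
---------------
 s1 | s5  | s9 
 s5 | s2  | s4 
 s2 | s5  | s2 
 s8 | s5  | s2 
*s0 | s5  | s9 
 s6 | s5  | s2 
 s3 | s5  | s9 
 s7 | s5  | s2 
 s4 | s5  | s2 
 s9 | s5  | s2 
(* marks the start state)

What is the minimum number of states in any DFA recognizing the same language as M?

States {s1,s3,s6,s7,s8} cannot be reached from the start state, so discard them.
P0 = {s0,s4,s5} | {s2,s9}.
Refine {s0,s4,s5} on symbol 0: members go to different blocks, giving {s0,s4} and {s5}.
The partition is now stable with 3 blocks: {s0,s4} | {s2,s9} | {s5}.

3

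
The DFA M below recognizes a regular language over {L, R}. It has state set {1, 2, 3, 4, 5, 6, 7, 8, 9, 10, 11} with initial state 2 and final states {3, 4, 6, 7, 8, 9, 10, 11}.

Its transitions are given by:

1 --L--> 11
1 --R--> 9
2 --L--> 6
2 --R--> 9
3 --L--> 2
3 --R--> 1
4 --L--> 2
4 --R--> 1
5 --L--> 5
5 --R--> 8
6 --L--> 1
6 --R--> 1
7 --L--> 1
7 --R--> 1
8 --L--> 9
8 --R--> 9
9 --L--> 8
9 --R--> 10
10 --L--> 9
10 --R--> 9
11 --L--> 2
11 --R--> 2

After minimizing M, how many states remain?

Reachable states from the start: {1,2,6,8,9,10,11}. Unreachable: {3,4,5,7} — drop them.
Initial partition by acceptance: {6,8,9,10,11} | {1,2}.
On input L, block {6,8,9,10,11} splits into {8,9,10} and {6,11}.
Stable partition: {8,9,10} | {1,2} | {6,11} — 3 equivalence classes.

3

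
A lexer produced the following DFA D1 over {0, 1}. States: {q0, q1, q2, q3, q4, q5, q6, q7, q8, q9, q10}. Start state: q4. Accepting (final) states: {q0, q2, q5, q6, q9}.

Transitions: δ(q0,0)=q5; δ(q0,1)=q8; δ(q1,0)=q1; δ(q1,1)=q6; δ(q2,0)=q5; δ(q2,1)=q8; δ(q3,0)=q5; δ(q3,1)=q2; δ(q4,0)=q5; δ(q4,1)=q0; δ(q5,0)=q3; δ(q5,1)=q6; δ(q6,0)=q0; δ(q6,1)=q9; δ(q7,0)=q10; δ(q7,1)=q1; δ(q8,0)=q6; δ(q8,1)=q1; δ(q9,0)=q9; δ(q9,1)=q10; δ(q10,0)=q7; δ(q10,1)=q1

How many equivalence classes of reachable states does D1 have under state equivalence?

Every state is reachable, so we keep all 11.
Initial partition by acceptance: {q0,q2,q5,q6,q9} | {q1,q3,q4,q7,q8,q10}.
Refine {q0,q2,q5,q6,q9} on symbol 0: members go to different blocks, giving {q0,q2,q6,q9} and {q5}.
Split {q0,q2,q6,q9} by δ(·,0) → {q0,q2} and {q6,q9}.
On input 0, block {q1,q3,q4,q7,q8,q10} splits into {q1,q7,q10} and {q3,q4} and {q8}.
Split {q1,q7,q10} by δ(·,1) → {q7,q10} and {q1}.
Split {q6,q9} by δ(·,0) → {q6} and {q9}.
The partition is now stable with 8 blocks: {q0,q2} | {q7,q10} | {q5} | {q6} | {q3,q4} | {q8} | {q1} | {q9}.

8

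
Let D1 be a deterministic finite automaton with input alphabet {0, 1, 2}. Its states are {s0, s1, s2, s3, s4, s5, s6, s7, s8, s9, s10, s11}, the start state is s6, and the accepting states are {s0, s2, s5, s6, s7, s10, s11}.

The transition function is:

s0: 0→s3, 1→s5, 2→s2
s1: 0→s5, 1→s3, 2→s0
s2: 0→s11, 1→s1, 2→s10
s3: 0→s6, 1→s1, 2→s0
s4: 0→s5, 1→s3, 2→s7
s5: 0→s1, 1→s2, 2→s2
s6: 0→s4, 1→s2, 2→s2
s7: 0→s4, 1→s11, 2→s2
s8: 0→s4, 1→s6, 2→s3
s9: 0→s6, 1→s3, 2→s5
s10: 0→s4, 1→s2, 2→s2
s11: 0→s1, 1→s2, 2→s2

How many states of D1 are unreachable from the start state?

BFS from s6 reaches {s0, s1, s2, s3, s4, s5, s6, s7, s10, s11}; the 2 state(s) s8, s9 are never visited.

2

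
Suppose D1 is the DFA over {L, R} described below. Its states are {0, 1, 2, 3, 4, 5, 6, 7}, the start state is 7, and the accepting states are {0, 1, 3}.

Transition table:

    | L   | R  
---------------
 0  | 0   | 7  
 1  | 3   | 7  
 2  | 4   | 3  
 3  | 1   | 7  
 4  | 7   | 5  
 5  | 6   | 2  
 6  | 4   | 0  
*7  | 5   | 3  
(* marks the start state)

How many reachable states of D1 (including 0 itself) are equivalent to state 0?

3

Every state is reachable, so we keep all 8.
P0 = {0,1,3} | {2,4,5,6,7}.
Split {2,4,5,6,7} by δ(·,R) → {2,6,7} and {4,5}.
Refine {4,5} on symbol R: members go to different blocks, giving {4} and {5}.
Refine {2,6,7} on symbol L: members go to different blocks, giving {2,6} and {7}.
The partition is now stable with 5 blocks: {0,1,3} | {2,6} | {4} | {5} | {7}.
State 0 belongs to the block {0,1,3}, which has 3 states.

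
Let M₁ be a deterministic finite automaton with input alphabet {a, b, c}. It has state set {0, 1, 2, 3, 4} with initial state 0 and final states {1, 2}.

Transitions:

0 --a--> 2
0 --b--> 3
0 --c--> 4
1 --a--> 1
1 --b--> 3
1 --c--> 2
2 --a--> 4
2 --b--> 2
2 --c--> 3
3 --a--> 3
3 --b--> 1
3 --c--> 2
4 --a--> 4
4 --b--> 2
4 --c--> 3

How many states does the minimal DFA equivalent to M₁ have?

Every state is reachable, so we keep all 5.
P0 = {1,2} | {0,3,4}.
Split {1,2} by δ(·,a) → {1} and {2}.
Split {0,3,4} by δ(·,a) → {3,4} and {0}.
Split {3,4} by δ(·,b) → {3} and {4}.
Stable partition: {1} | {3} | {2} | {0} | {4} — 5 equivalence classes.

5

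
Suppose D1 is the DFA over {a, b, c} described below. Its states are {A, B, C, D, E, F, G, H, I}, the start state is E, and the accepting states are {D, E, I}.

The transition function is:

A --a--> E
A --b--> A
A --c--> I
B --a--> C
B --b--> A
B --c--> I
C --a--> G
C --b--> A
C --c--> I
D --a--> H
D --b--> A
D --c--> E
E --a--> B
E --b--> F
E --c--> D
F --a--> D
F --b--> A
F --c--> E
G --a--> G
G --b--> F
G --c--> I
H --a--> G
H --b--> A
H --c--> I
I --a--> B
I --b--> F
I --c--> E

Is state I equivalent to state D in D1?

P0 = {D,E,I} | {A,B,C,F,G,H}.
Refine {A,B,C,F,G,H} on symbol a: members go to different blocks, giving {B,C,G,H} and {A,F}.
No further refinement is possible. Final partition (3 blocks): {D,E,I} | {B,C,G,H} | {A,F}.
I and D lie in the same block of the stable partition, so they are equivalent — no string distinguishes them.

Yes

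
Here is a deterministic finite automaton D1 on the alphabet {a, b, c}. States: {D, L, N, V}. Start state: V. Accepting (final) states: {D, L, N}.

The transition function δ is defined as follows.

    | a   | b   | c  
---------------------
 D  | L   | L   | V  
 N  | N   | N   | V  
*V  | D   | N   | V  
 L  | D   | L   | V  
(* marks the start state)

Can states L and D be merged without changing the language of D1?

Every state is reachable, so we keep all 4.
P0 = {D,L,N} | {V}.
The partition is now stable with 2 blocks: {D,L,N} | {V}.
L and D lie in the same block of the stable partition, so they are equivalent — no string distinguishes them.

Yes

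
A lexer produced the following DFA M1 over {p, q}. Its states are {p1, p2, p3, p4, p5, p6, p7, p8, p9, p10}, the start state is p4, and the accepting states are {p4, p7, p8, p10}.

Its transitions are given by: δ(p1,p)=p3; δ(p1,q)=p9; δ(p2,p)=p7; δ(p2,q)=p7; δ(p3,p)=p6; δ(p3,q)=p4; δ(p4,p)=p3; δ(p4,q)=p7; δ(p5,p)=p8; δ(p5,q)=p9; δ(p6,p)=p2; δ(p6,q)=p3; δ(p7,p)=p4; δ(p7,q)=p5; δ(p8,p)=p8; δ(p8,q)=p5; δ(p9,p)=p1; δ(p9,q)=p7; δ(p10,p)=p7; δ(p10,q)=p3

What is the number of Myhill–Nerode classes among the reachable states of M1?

First remove the unreachable states {p10}; 9 states remain.
Start with accepting vs non-accepting: {p4,p7,p8} | {p1,p2,p3,p5,p6,p9}.
On input p, block {p4,p7,p8} splits into {p7,p8} and {p4}.
On input p, block {p7,p8} splits into {p7} and {p8}.
Split {p1,p2,p3,p5,p6,p9} by δ(·,p) → {p1,p3,p6,p9} and {p2} and {p5}.
Split {p1,p3,p6,p9} by δ(·,p) → {p1,p3,p9} and {p6}.
Split {p1,p3,p9} by δ(·,p) → {p1,p9} and {p3}.
Refine {p1,p9} on symbol p: members go to different blocks, giving {p1} and {p9}.
The partition is now stable with 9 blocks: {p7} | {p1} | {p4} | {p8} | {p2} | {p5} | {p6} | {p3} | {p9}.

9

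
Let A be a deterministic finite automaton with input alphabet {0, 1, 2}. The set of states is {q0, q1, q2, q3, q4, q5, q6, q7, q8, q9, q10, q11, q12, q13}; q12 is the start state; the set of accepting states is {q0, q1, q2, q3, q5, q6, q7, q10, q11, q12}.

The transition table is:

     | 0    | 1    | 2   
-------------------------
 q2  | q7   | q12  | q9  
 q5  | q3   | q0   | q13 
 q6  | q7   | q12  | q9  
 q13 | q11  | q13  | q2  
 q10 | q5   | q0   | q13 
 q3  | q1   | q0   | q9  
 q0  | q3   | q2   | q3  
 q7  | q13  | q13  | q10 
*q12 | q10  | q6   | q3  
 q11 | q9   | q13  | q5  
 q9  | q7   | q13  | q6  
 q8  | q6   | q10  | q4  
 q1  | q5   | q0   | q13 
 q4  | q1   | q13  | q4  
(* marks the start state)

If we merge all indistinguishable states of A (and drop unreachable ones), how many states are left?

5

States {q4,q8} cannot be reached from the start state, so discard them.
P0 = {q0,q1,q2,q3,q5,q6,q7,q10,q11,q12} | {q9,q13}.
On input 0, block {q0,q1,q2,q3,q5,q6,q7,q10,q11,q12} splits into {q0,q1,q2,q3,q5,q6,q10,q12} and {q7,q11}.
Split {q0,q1,q2,q3,q5,q6,q10,q12} by δ(·,0) → {q0,q1,q3,q5,q10,q12} and {q2,q6}.
Refine {q0,q1,q3,q5,q10,q12} on symbol 1: members go to different blocks, giving {q1,q3,q5,q10} and {q0,q12}.
The partition is now stable with 5 blocks: {q1,q3,q5,q10} | {q9,q13} | {q7,q11} | {q2,q6} | {q0,q12}.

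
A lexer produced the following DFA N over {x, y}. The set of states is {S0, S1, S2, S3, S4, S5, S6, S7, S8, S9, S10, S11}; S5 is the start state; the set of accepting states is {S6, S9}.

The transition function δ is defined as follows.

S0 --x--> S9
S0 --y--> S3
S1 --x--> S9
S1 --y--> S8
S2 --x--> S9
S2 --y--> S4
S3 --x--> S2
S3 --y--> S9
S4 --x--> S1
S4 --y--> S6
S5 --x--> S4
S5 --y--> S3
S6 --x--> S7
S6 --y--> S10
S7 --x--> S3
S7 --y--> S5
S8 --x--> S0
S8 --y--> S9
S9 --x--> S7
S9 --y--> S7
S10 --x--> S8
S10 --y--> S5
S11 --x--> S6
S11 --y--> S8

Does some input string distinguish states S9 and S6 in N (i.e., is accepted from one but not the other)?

No

States {S11} cannot be reached from the start state, so discard them.
Start with accepting vs non-accepting: {S6,S9} | {S0,S1,S2,S3,S4,S5,S7,S8,S10}.
Refine {S0,S1,S2,S3,S4,S5,S7,S8,S10} on symbol x: members go to different blocks, giving {S3,S4,S5,S7,S8,S10} and {S0,S1,S2}.
Refine {S3,S4,S5,S7,S8,S10} on symbol x: members go to different blocks, giving {S3,S4,S8} and {S5,S7,S10}.
Split {S5,S7,S10} by δ(·,y) → {S7,S10} and {S5}.
Stable partition: {S6,S9} | {S3,S4,S8} | {S0,S1,S2} | {S7,S10} | {S5} — 5 equivalence classes.
S9 and S6 lie in the same block of the stable partition, so they are equivalent — no string distinguishes them.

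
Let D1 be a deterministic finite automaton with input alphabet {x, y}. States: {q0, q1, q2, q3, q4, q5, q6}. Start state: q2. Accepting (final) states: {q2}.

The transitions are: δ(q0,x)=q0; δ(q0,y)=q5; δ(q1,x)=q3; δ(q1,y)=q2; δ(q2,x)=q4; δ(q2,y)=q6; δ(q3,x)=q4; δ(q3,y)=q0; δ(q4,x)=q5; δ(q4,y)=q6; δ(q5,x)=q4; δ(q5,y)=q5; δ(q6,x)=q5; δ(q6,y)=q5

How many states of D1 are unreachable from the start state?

3

No path from q2 leads to q0, q1, q3; the other 4 states are all reachable.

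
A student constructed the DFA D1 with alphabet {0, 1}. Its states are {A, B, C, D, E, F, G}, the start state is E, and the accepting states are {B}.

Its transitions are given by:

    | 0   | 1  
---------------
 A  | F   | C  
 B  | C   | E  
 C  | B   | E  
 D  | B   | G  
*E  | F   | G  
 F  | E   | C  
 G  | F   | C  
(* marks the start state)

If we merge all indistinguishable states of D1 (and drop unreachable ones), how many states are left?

Reachable states from the start: {B,C,E,F,G}. Unreachable: {A,D} — drop them.
Start with accepting vs non-accepting: {B} | {C,E,F,G}.
On input 0, block {C,E,F,G} splits into {E,F,G} and {C}.
Split {E,F,G} by δ(·,1) → {F,G} and {E}.
On input 0, block {F,G} splits into {F} and {G}.
The partition is now stable with 5 blocks: {B} | {F} | {C} | {E} | {G}.

5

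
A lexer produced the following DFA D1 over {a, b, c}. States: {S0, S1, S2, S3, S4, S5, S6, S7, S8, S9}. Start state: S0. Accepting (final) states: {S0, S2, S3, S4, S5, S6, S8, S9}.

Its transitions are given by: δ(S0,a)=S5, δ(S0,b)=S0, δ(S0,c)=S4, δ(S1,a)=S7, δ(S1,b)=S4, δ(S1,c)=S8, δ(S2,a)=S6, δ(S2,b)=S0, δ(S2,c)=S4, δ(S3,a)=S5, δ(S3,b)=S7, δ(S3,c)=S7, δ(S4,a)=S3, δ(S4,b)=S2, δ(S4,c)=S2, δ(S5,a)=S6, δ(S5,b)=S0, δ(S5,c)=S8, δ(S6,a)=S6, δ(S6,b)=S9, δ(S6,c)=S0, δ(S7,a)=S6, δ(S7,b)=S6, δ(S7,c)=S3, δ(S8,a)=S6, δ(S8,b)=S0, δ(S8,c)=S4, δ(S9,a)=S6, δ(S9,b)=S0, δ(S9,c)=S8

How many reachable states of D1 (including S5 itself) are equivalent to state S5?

First remove the unreachable states {S1}; 9 states remain.
P0 = {S0,S2,S3,S4,S5,S6,S8,S9} | {S7}.
On input b, block {S0,S2,S3,S4,S5,S6,S8,S9} splits into {S0,S2,S4,S5,S6,S8,S9} and {S3}.
Split {S0,S2,S4,S5,S6,S8,S9} by δ(·,a) → {S0,S2,S5,S6,S8,S9} and {S4}.
Refine {S0,S2,S5,S6,S8,S9} on symbol c: members go to different blocks, giving {S0,S2,S8} and {S5,S6,S9}.
On input b, block {S5,S6,S9} splits into {S5,S9} and {S6}.
Split {S0,S2,S8} by δ(·,a) → {S2,S8} and {S0}.
The partition is now stable with 7 blocks: {S2,S8} | {S7} | {S3} | {S4} | {S5,S9} | {S6} | {S0}.
State S5 belongs to the block {S5,S9}, which has 2 states.

2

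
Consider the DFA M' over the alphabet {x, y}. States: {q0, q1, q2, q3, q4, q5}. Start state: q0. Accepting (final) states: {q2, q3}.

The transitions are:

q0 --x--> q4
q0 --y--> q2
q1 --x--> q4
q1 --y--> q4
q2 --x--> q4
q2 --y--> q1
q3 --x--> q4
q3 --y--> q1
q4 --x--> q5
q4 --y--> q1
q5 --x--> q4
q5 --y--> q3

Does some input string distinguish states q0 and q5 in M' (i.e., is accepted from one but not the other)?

All states are reachable from the start state.
Start with accepting vs non-accepting: {q2,q3} | {q0,q1,q4,q5}.
Refine {q0,q1,q4,q5} on symbol y: members go to different blocks, giving {q0,q5} and {q1,q4}.
Refine {q1,q4} on symbol x: members go to different blocks, giving {q1} and {q4}.
The partition is now stable with 4 blocks: {q2,q3} | {q0,q5} | {q1} | {q4}.
q0 and q5 lie in the same block of the stable partition, so they are equivalent — no string distinguishes them.

No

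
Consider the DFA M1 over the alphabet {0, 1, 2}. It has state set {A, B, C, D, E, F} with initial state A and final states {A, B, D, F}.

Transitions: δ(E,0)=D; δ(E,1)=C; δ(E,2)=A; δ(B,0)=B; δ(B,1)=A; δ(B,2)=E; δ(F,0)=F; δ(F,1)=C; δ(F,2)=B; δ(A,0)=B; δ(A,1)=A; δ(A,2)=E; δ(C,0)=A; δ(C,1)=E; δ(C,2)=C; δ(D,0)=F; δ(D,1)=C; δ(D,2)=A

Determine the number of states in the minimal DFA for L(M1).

4

All states are reachable from the start state.
P0 = {A,B,D,F} | {C,E}.
Refine {A,B,D,F} on symbol 1: members go to different blocks, giving {A,B} and {D,F}.
Split {C,E} by δ(·,0) → {C} and {E}.
No further refinement is possible. Final partition (4 blocks): {A,B} | {C} | {D,F} | {E}.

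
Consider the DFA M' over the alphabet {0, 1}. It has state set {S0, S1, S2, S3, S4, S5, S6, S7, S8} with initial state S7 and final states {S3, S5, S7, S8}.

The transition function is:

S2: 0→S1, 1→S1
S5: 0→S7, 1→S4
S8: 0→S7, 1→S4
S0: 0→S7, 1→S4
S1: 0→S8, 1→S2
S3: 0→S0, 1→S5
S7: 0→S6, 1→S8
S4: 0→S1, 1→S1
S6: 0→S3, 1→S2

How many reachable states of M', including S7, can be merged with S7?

Initial partition by acceptance: {S3,S5,S7,S8} | {S0,S1,S2,S4,S6}.
Split {S3,S5,S7,S8} by δ(·,0) → {S3,S7} and {S5,S8}.
On input 0, block {S0,S1,S2,S4,S6} splits into {S0,S6} and {S2,S4} and {S1}.
Stable partition: {S3,S7} | {S0,S6} | {S5,S8} | {S2,S4} | {S1} — 5 equivalence classes.
The equivalence class containing S7 is {S3,S7}, of size 2.

2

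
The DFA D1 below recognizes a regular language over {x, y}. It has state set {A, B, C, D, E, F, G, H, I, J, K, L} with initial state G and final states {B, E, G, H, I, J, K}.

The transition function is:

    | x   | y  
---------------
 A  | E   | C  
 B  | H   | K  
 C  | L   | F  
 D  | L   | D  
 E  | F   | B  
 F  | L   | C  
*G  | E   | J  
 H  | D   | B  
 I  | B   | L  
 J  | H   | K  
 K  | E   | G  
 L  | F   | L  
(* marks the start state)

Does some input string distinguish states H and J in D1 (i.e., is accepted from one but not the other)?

Yes

Reachable states from the start: {B,C,D,E,F,G,H,J,K,L}. Unreachable: {A,I} — drop them.
Start with accepting vs non-accepting: {B,E,G,H,J,K} | {C,D,F,L}.
On input x, block {B,E,G,H,J,K} splits into {B,G,J,K} and {E,H}.
The partition is now stable with 3 blocks: {B,G,J,K} | {C,D,F,L} | {E,H}.
H and J end up in different blocks, so they are distinguishable. For instance, the string 'x' is accepted from only J.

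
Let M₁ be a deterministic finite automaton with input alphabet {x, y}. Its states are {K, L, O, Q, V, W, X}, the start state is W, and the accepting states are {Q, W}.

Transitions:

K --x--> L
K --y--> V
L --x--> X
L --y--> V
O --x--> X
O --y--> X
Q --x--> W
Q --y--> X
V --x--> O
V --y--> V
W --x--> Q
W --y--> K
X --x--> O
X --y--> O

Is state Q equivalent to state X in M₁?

P0 = {Q,W} | {K,L,O,V,X}.
No further refinement is possible. Final partition (2 blocks): {Q,W} | {K,L,O,V,X}.
Q and X end up in different blocks, so they are distinguishable. For instance, the string 'ε' is accepted from only Q.

No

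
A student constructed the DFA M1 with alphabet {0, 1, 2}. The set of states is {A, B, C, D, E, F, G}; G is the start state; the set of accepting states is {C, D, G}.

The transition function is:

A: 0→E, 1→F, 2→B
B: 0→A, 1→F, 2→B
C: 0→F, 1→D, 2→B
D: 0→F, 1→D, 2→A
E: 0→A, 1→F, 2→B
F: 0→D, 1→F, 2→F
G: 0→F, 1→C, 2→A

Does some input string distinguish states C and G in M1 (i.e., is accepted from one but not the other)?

No

Start with accepting vs non-accepting: {C,D,G} | {A,B,E,F}.
On input 0, block {A,B,E,F} splits into {A,B,E} and {F}.
No further refinement is possible. Final partition (3 blocks): {C,D,G} | {A,B,E} | {F}.
C and G lie in the same block of the stable partition, so they are equivalent — no string distinguishes them.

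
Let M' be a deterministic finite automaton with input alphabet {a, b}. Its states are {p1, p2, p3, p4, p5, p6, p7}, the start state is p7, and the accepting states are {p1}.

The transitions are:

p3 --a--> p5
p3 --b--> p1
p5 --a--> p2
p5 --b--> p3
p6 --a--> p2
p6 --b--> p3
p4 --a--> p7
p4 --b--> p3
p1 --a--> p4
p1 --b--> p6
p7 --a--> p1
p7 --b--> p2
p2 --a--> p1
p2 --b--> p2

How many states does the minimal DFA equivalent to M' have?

4

Every state is reachable, so we keep all 7.
Start with accepting vs non-accepting: {p1} | {p2,p3,p4,p5,p6,p7}.
On input a, block {p2,p3,p4,p5,p6,p7} splits into {p3,p4,p5,p6} and {p2,p7}.
On input a, block {p3,p4,p5,p6} splits into {p4,p5,p6} and {p3}.
Stable partition: {p1} | {p4,p5,p6} | {p2,p7} | {p3} — 4 equivalence classes.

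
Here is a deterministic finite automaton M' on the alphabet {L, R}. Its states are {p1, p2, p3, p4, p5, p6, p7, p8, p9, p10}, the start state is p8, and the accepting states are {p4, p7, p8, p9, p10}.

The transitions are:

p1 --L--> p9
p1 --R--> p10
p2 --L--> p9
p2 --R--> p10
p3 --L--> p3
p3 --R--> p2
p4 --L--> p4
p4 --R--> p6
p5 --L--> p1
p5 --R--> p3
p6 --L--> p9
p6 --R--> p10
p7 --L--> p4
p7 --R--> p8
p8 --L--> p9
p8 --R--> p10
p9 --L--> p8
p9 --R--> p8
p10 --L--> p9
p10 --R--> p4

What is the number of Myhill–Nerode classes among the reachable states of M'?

Reachable states from the start: {p4,p6,p8,p9,p10}. Unreachable: {p1,p2,p3,p5,p7} — drop them.
P0 = {p4,p8,p9,p10} | {p6}.
Split {p4,p8,p9,p10} by δ(·,R) → {p8,p9,p10} and {p4}.
On input R, block {p8,p9,p10} splits into {p8,p9} and {p10}.
Refine {p8,p9} on symbol R: members go to different blocks, giving {p8} and {p9}.
No further refinement is possible. Final partition (5 blocks): {p8} | {p6} | {p4} | {p10} | {p9}.

5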